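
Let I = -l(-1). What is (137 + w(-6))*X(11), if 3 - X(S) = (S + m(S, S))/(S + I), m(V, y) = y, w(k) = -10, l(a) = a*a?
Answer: 508/5 ≈ 101.60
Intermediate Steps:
l(a) = a²
I = -1 (I = -1*(-1)² = -1*1 = -1)
X(S) = 3 - 2*S/(-1 + S) (X(S) = 3 - (S + S)/(S - 1) = 3 - 2*S/(-1 + S))
(137 + w(-6))*X(11) = (137 - 10)*((-3 + 11)/(-1 + 11)) = 127*(8/10) = 127*((⅒)*8) = 127*(⅘) = 508/5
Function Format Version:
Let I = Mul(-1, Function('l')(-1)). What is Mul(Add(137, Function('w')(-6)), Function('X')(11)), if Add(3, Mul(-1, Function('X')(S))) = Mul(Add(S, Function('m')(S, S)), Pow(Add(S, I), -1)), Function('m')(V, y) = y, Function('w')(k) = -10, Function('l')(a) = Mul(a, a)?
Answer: Rational(508, 5) ≈ 101.60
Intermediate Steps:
Function('l')(a) = Pow(a, 2)
I = -1 (I = Mul(-1, Pow(-1, 2)) = Mul(-1, 1) = -1)
Function('X')(S) = Add(3, Mul(-2, S, Pow(Add(-1, S), -1))) (Function('X')(S) = Add(3, Mul(-1, Mul(Add(S, S), Pow(Add(S, -1), -1)))) = Add(3, Mul(-1, Mul(Mul(2, S), Pow(Add(-1, S), -1)))) = Add(3, Mul(-1, Mul(2, S, Pow(Add(-1, S), -1)))) = Add(3, Mul(-2, S, Pow(Add(-1, S), -1))))
Mul(Add(137, Function('w')(-6)), Function('X')(11)) = Mul(Add(137, -10), Mul(Pow(Add(-1, 11), -1), Add(-3, 11))) = Mul(127, Mul(Pow(10, -1), 8)) = Mul(127, Mul(Rational(1, 10), 8)) = Mul(127, Rational(4, 5)) = Rational(508, 5)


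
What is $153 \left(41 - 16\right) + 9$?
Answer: $3834$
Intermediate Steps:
$153 \left(41 - 16\right) + 9 = 153 \cdot 25 + 9 = 3825 + 9 = 3834$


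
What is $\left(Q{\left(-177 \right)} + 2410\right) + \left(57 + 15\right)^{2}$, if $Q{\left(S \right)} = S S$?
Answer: $38923$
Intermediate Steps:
$Q{\left(S \right)} = S^{2}$
$\left(Q{\left(-177 \right)} + 2410\right) + \left(57 + 15\right)^{2} = \left(\left(-177\right)^{2} + 2410\right) + \left(57 + 15\right)^{2} = \left(31329 + 2410\right) + 72^{2} = 33739 + 5184 = 38923$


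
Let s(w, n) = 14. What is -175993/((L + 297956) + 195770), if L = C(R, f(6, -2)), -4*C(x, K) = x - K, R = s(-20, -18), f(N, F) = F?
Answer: -175993/493722 ≈ -0.35646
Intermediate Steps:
R = 14
C(x, K) = -x/4 + K/4 (C(x, K) = -(x - K)/4 = -x/4 + K/4)
L = -4 (L = -¼*14 + (¼)*(-2) = -7/2 - ½ = -4)
-175993/((L + 297956) + 195770) = -175993/((-4 + 297956) + 195770) = -175993/(297952 + 195770) = -175993/493722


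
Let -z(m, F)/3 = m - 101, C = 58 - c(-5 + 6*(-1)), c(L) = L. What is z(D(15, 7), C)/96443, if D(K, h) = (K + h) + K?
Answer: 192/96443 ≈ 0.0019908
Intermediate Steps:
D(K, h) = h + 2*K
C = 69 (C = 58 - (-5 + 6*(-1)) = 58 - (-5 - 6) = 58 - 1*(-11) = 58 + 11 = 69)
z(m, F) = 303 - 3*m (z(m, F) = -3*(m - 101) = -3*(-101 + m) = 303 - 3*m)
z(D(15, 7), C)/96443 = (303 - 3*(7 + 2*15))/96443 = (303 - 3*(7 + 30))*(1/96443) = (303 - 3*37)*(1/96443) = (303 - 111)*(1/96443) = 192*(1/96443) = 192/96443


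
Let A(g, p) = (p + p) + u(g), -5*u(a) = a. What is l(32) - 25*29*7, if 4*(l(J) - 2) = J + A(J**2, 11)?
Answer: -51107/10 ≈ -5110.7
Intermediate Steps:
u(a) = -a/5
A(g, p) = 2*p - g/5 (A(g, p) = (p + p) - g/5 = 2*p - g/5)
l(J) = 15/2 - J**2/20 + J/4 (l(J) = 2 + (J + (2*11 - J**2/5))/4 = 2 + (J + (22 - J**2/5))/4 = 2 + (22 + J - J**2/5)/4 = 2 + (11/2 - J**2/20 + J/4) = 15/2 - J**2/20 + J/4)
l(32) - 25*29*7 = (15/2 - 1/20*32**2 + (1/4)*32) - 25*29*7 = (15/2 - 1/20*1024 + 8) - 725*7 = (15/2 - 256/5 + 8) - 1*5075 = -357/10 - 5075 = -51107/10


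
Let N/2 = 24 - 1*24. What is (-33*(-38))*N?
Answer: 0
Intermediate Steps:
N = 0 (N = 2*(24 - 1*24) = 2*(24 - 24) = 2*0 = 0)
(-33*(-38))*N = -33*(-38)*0 = 1254*0 = 0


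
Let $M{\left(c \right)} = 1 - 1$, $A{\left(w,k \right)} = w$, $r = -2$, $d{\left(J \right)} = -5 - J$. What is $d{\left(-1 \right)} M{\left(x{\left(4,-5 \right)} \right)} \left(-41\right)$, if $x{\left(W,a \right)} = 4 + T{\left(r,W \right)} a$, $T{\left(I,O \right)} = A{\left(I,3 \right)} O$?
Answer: $0$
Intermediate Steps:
$T{\left(I,O \right)} = I O$
$x{\left(W,a \right)} = 4 - 2 W a$ ($x{\left(W,a \right)} = 4 + - 2 W a = 4 - 2 W a$)
$M{\left(c \right)} = 0$
$d{\left(-1 \right)} M{\left(x{\left(4,-5 \right)} \right)} \left(-41\right) = \left(-5 - -1\right) 0 \left(-41\right) = \left(-5 + 1\right) 0 \left(-41\right) = \left(-4\right) 0 \left(-41\right) = 0 \left(-41\right) = 0$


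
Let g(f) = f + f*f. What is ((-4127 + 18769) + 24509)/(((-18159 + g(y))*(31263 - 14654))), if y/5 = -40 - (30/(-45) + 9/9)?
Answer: 20727/196161083 ≈ 0.00010566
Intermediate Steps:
y = -605/3 (y = 5*(-40 - (30/(-45) + 9/9)) = 5*(-40 - (30*(-1/45) + 9*(1/9))) = 5*(-40 - (-2/3 + 1)) = 5*(-40 - 1*1/3) = 5*(-40 - 1/3) = 5*(-121/3) = -605/3 ≈ -201.67)
g(f) = f + f**2
((-4127 + 18769) + 24509)/(((-18159 + g(y))*(31263 - 14654))) = ((-4127 + 18769) + 24509)/(((-18159 - 605*(1 - 605/3)/3)*(31263 - 14654))) = (14642 + 24509)/(((-18159 - 605/3*(-602/3))*16609)) = 39151/(((-18159 + 364210/9)*16609)) = 39151/(((200779/9)*16609)) = 39151/(3334738411/9) = 39151*(9/3334738411) = 20727/196161083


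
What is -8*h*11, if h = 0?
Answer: 0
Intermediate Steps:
-8*h*11 = -8*0*11 = 0*11 = 0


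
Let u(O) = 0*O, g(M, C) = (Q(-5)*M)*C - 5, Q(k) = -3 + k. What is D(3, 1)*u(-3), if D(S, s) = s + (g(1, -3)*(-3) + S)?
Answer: 0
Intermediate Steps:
g(M, C) = -5 - 8*C*M (g(M, C) = ((-3 - 5)*M)*C - 5 = (-8*M)*C - 5 = -8*C*M - 5 = -5 - 8*C*M)
u(O) = 0
D(S, s) = -57 + S + s (D(S, s) = s + ((-5 - 8*(-3)*1)*(-3) + S) = s + ((-5 + 24)*(-3) + S) = s + (19*(-3) + S) = s + (-57 + S) = -57 + S + s)
D(3, 1)*u(-3) = (-57 + 3 + 1)*0 = -53*0 = 0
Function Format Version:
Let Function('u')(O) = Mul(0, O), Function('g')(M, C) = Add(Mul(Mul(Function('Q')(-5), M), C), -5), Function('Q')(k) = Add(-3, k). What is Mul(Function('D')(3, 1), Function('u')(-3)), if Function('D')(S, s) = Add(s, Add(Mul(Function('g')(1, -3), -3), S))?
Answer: 0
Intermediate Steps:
Function('g')(M, C) = Add(-5, Mul(-8, C, M)) (Function('g')(M, C) = Add(Mul(Mul(Add(-3, -5), M), C), -5) = Add(Mul(Mul(-8, M), C), -5) = Add(Mul(-8, C, M), -5) = Add(-5, Mul(-8, C, M)))
Function('u')(O) = 0
Function('D')(S, s) = Add(-57, S, s) (Function('D')(S, s) = Add(s, Add(Mul(Add(-5, Mul(-8, -3, 1)), -3), S)) = Add(s, Add(Mul(Add(-5, 24), -3), S)) = Add(s, Add(Mul(19, -3), S)) = Add(s, Add(-57, S)) = Add(-57, S, s))
Mul(Function('D')(3, 1), Function('u')(-3)) = Mul(Add(-57, 3, 1), 0) = Mul(-53, 0) = 0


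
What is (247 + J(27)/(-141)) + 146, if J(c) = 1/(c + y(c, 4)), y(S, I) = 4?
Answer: 1717802/4371 ≈ 393.00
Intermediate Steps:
J(c) = 1/(4 + c) (J(c) = 1/(c + 4) = 1/(4 + c))
(247 + J(27)/(-141)) + 146 = (247 + 1/((4 + 27)*(-141))) + 146 = (247 - 1/141/31) + 146 = (247 + (1/31)*(-1/141)) + 146 = (247 - 1/4371) + 146 = 1079636/4371 + 146 = 1717802/4371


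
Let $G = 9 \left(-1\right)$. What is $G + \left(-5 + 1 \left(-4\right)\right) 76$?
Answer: $-693$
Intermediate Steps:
$G = -9$
$G + \left(-5 + 1 \left(-4\right)\right) 76 = -9 + \left(-5 + 1 \left(-4\right)\right) 76 = -9 + \left(-5 - 4\right) 76 = -9 - 684 = -693$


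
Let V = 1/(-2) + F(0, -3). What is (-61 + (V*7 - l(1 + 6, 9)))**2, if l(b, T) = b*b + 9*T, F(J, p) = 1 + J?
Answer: 140625/4 ≈ 35156.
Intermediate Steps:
l(b, T) = b**2 + 9*T
V = 1/2 (V = 1/(-2) + (1 + 0) = -1/2 + 1 = 1/2 ≈ 0.50000)
(-61 + (V*7 - l(1 + 6, 9)))**2 = (-61 + ((1/2)*7 - ((1 + 6)**2 + 9*9)))**2 = (-61 + (7/2 - (7**2 + 81)))**2 = (-61 + (7/2 - (49 + 81)))**2 = (-61 + (7/2 - 1*130))**2 = (-61 + (7/2 - 130))**2 = (-61 - 253/2)**2 = (-375/2)**2 = 140625/4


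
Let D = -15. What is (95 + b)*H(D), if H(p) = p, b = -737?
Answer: 9630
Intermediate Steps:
(95 + b)*H(D) = (95 - 737)*(-15) = -642*(-15) = 9630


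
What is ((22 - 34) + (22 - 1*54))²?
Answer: 1936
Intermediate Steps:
((22 - 34) + (22 - 1*54))² = (-12 + (22 - 54))² = (-12 - 32)² = (-44)² = 1936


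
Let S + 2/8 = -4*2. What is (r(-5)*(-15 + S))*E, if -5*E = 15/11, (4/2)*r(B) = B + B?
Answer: -1395/44 ≈ -31.705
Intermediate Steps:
r(B) = B (r(B) = (B + B)/2 = (2*B)/2 = B)
S = -33/4 (S = -¼ - 4*2 = -¼ - 8 = -33/4 ≈ -8.2500)
E = -3/11 ≈ -0.27273
(r(-5)*(-15 + S))*E = -5*(-15 - 33/4)*(-3/11) = -5*(-93/4)*(-3/11) = (465/4)*(-3/11) = -1395/44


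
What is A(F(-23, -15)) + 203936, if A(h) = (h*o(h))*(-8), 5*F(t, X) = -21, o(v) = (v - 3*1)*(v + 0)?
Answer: 25619008/125 ≈ 2.0495e+5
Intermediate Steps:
o(v) = v*(-3 + v) (o(v) = (v - 3)*v = (-3 + v)*v = v*(-3 + v))
F(t, X) = -21/5 (F(t, X) = (1/5)*(-21) = -21/5)
A(h) = -8*h**2*(-3 + h) (A(h) = (h*(h*(-3 + h)))*(-8) = (h**2*(-3 + h))*(-8) = -8*h**2*(-3 + h))
A(F(-23, -15)) + 203936 = 8*(-21/5)**2*(3 - 1*(-21/5)) + 203936 = 8*(441/25)*(3 + 21/5) + 203936 = 8*(441/25)*(36/5) + 203936 = 127008/125 + 203936 = 25619008/125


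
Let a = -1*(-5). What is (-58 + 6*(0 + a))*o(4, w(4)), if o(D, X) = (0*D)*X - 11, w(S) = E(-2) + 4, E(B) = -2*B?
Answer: 308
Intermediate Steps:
w(S) = 8 (w(S) = -2*(-2) + 4 = 4 + 4 = 8)
a = 5
o(D, X) = -11 (o(D, X) = 0*X - 11 = 0 - 11 = -11)
(-58 + 6*(0 + a))*o(4, w(4)) = (-58 + 6*(0 + 5))*(-11) = (-58 + 6*5)*(-11) = (-58 + 30)*(-11) = -28*(-11) = 308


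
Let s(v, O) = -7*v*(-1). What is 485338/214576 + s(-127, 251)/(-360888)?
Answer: 5479481819/2419934484 ≈ 2.2643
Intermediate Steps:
s(v, O) = 7*v
485338/214576 + s(-127, 251)/(-360888) = 485338/214576 + (7*(-127))/(-360888) = 485338*(1/214576) - 889*(-1/360888) = 242669/107288 + 889/360888 = 5479481819/2419934484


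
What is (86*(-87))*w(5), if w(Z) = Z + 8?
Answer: -97266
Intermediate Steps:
w(Z) = 8 + Z
(86*(-87))*w(5) = (86*(-87))*(8 + 5) = -7482*13 = -97266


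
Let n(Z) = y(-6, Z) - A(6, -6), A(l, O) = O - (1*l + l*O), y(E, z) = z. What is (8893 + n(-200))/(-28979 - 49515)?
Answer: -8669/78494 ≈ -0.11044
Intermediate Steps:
A(l, O) = O - l - O*l (A(l, O) = O - (l + O*l) = O + (-l - O*l) = O - l - O*l)
n(Z) = -24 + Z (n(Z) = Z - (-6 - 1*6 - 1*(-6)*6) = Z - (-6 - 6 + 36) = Z - 1*24 = Z - 24 = -24 + Z)
(8893 + n(-200))/(-28979 - 49515) = (8893 + (-24 - 200))/(-28979 - 49515) = (8893 - 224)/(-78494) = 8669*(-1/78494) = -8669/78494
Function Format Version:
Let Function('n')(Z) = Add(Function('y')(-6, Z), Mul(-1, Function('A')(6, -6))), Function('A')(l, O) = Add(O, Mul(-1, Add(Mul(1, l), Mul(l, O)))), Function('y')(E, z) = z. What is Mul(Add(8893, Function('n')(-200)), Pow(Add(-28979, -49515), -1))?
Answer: Rational(-8669, 78494) ≈ -0.11044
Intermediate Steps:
Function('A')(l, O) = Add(O, Mul(-1, l), Mul(-1, O, l)) (Function('A')(l, O) = Add(O, Mul(-1, Add(l, Mul(O, l)))) = Add(O, Add(Mul(-1, l), Mul(-1, O, l))) = Add(O, Mul(-1, l), Mul(-1, O, l)))
Function('n')(Z) = Add(-24, Z) (Function('n')(Z) = Add(Z, Mul(-1, Add(-6, Mul(-1, 6), Mul(-1, -6, 6)))) = Add(Z, Mul(-1, Add(-6, -6, 36))) = Add(Z, Mul(-1, 24)) = Add(Z, -24) = Add(-24, Z))
Mul(Add(8893, Function('n')(-200)), Pow(Add(-28979, -49515), -1)) = Mul(Add(8893, Add(-24, -200)), Pow(Add(-28979, -49515), -1)) = Mul(Add(8893, -224), Pow(-78494, -1)) = Mul(8669, Rational(-1, 78494)) = Rational(-8669, 78494)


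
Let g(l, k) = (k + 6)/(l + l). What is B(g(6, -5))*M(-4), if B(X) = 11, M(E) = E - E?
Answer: 0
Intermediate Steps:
M(E) = 0
g(l, k) = (6 + k)/(2*l) (g(l, k) = (6 + k)/((2*l)) = (6 + k)*(1/(2*l)) = (6 + k)/(2*l))
B(g(6, -5))*M(-4) = 11*0 = 0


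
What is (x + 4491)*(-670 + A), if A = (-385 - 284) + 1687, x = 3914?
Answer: 2924940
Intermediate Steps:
A = 1018 (A = -669 + 1687 = 1018)
(x + 4491)*(-670 + A) = (3914 + 4491)*(-670 + 1018) = 8405*348 = 2924940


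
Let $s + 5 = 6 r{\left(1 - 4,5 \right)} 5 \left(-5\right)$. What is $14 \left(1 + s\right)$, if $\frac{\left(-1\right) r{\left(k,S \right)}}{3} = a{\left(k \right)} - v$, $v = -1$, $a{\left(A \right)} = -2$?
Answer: $-6356$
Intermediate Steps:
$r{\left(k,S \right)} = 3$ ($r{\left(k,S \right)} = - 3 \left(-2 - -1\right) = - 3 \left(-2 + 1\right) = \left(-3\right) \left(-1\right) = 3$)
$s = -455$ ($s = -5 + 6 \cdot 3 \cdot 5 \left(-5\right) = -5 + 18 \cdot 5 \left(-5\right) = -5 + 90 \left(-5\right) = -5 - 450 = -455$)
$14 \left(1 + s\right) = 14 \left(1 - 455\right) = 14 \left(-454\right) = -6356$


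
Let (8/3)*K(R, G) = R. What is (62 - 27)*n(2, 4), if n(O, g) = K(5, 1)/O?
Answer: 525/16 ≈ 32.813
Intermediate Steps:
K(R, G) = 3*R/8
n(O, g) = 15/(8*O) (n(O, g) = ((3/8)*5)/O = 15/(8*O))
(62 - 27)*n(2, 4) = (62 - 27)*((15/8)/2) = 35*((15/8)*(½)) = 35*(15/16) = 525/16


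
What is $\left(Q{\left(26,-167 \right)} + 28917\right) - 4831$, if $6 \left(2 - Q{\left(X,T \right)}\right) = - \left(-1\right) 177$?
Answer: $\frac{48117}{2} \approx 24059.0$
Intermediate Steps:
$Q{\left(X,T \right)} = - \frac{55}{2}$ ($Q{\left(X,T \right)} = 2 - \frac{\left(-1\right) \left(\left(-1\right) 177\right)}{6} = 2 - \frac{\left(-1\right) \left(-177\right)}{6} = 2 - \frac{59}{2} = - \frac{55}{2}$)
$\left(Q{\left(26,-167 \right)} + 28917\right) - 4831 = \left(- \frac{55}{2} + 28917\right) - 4831 = \frac{57779}{2} - 4831 = \frac{48117}{2}$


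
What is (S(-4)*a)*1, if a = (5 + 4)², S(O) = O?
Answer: -324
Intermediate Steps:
a = 81 (a = 9² = 81)
(S(-4)*a)*1 = -4*81*1 = -324*1 = -324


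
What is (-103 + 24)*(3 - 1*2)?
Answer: -79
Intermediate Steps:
(-103 + 24)*(3 - 1*2) = -79*(3 - 2) = -79*1 = -79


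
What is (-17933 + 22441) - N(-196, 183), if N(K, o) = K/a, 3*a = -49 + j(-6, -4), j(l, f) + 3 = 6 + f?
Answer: 112406/25 ≈ 4496.2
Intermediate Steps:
j(l, f) = 3 + f (j(l, f) = -3 + (6 + f) = 3 + f)
a = -50/3 (a = (-49 + (3 - 4))/3 = (-49 - 1)/3 = (⅓)*(-50) = -50/3 ≈ -16.667)
N(K, o) = -3*K/50 (N(K, o) = K/(-50/3) = K*(-3/50) = -3*K/50)
(-17933 + 22441) - N(-196, 183) = (-17933 + 22441) - (-3)*(-196)/50 = 4508 - 1*294/25 = 4508 - 294/25 = 112406/25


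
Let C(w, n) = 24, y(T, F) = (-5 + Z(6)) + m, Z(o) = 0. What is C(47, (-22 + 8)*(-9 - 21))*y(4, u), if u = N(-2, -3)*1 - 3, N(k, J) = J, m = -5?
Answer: -240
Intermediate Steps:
u = -6 (u = -3*1 - 3 = -3 - 3 = -6)
y(T, F) = -10 (y(T, F) = (-5 + 0) - 5 = -5 - 5 = -10)
C(47, (-22 + 8)*(-9 - 21))*y(4, u) = 24*(-10) = -240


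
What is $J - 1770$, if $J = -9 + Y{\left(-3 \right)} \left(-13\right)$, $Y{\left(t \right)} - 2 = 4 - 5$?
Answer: $-1792$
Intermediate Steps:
$Y{\left(t \right)} = 1$ ($Y{\left(t \right)} = 2 + \left(4 - 5\right) = 2 - 1 = 1$)
$J = -22$ ($J = -9 + 1 \left(-13\right) = -9 - 13 = -22$)
$J - 1770 = -22 - 1770 = -1792$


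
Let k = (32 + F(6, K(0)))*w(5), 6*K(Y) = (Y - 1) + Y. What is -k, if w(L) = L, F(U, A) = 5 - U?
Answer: -155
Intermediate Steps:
K(Y) = -⅙ + Y/3 (K(Y) = ((Y - 1) + Y)/6 = ((-1 + Y) + Y)/6 = (-1 + 2*Y)/6 = -⅙ + Y/3)
k = 155 (k = (32 + (5 - 1*6))*5 = (32 + (5 - 6))*5 = (32 - 1)*5 = 31*5 = 155)
-k = -1*155 = -155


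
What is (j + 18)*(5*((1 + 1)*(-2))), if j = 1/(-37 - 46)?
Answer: -29860/83 ≈ -359.76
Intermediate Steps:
j = -1/83 (j = 1/(-83) = -1/83 ≈ -0.012048)
(j + 18)*(5*((1 + 1)*(-2))) = (-1/83 + 18)*(5*((1 + 1)*(-2))) = 1493*(5*(2*(-2)))/83 = 1493*(5*(-4))/83 = (1493/83)*(-20) = -29860/83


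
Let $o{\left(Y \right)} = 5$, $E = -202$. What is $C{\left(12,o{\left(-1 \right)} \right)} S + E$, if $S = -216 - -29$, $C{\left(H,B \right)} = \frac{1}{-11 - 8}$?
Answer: $- \frac{3651}{19} \approx -192.16$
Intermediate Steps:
$C{\left(H,B \right)} = - \frac{1}{19}$ ($C{\left(H,B \right)} = \frac{1}{-19} = - \frac{1}{19}$)
$S = -187$ ($S = -216 + 29 = -187$)
$C{\left(12,o{\left(-1 \right)} \right)} S + E = \left(- \frac{1}{19}\right) \left(-187\right) - 202 = \frac{187}{19} - 202 = - \frac{3651}{19}$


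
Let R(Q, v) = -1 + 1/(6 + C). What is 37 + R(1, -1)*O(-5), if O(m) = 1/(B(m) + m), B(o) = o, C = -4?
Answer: 741/20 ≈ 37.050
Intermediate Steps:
O(m) = 1/(2*m) (O(m) = 1/(m + m) = 1/(2*m))
R(Q, v) = -½ (R(Q, v) = -1 + 1/(6 - 4) = -1 + 1/2 = -1 + ½ = -½)
37 + R(1, -1)*O(-5) = 37 - 1/(4*(-5)) = 37 - (-1)/(4*5) = 37 - ½*(-⅒) = 37 + 1/20 = 741/20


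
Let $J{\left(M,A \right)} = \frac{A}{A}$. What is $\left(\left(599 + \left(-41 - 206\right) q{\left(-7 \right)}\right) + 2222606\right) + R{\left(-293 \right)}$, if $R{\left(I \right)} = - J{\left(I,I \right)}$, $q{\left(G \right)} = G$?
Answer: $2224933$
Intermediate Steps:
$J{\left(M,A \right)} = 1$
$R{\left(I \right)} = -1$ ($R{\left(I \right)} = \left(-1\right) 1 = -1$)
$\left(\left(599 + \left(-41 - 206\right) q{\left(-7 \right)}\right) + 2222606\right) + R{\left(-293 \right)} = \left(\left(599 + \left(-41 - 206\right) \left(-7\right)\right) + 2222606\right) - 1 = \left(\left(599 - -1729\right) + 2222606\right) - 1 = \left(\left(599 + 1729\right) + 2222606\right) - 1 = \left(2328 + 2222606\right) - 1 = 2224934 - 1 = 2224933$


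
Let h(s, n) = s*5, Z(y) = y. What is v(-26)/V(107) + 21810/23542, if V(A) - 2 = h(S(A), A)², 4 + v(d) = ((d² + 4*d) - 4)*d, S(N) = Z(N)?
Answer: 982474741/1123059339 ≈ 0.87482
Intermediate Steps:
S(N) = N
h(s, n) = 5*s
v(d) = -4 + d*(-4 + d² + 4*d) (v(d) = -4 + ((d² + 4*d) - 4)*d = -4 + (-4 + d² + 4*d)*d = -4 + d*(-4 + d² + 4*d))
V(A) = 2 + 25*A² (V(A) = 2 + (5*A)² = 2 + 25*A²)
v(-26)/V(107) + 21810/23542 = (-4 + (-26)³ - 4*(-26) + 4*(-26)²)/(2 + 25*107²) + 21810/23542 = (-4 - 17576 + 104 + 4*676)/(2 + 25*11449) + 21810*(1/23542) = (-4 - 17576 + 104 + 2704)/(2 + 286225) + 10905/11771 = -14772/286227 + 10905/11771 = -14772*1/286227 + 10905/11771 = -4924/95409 + 10905/11771 = 982474741/1123059339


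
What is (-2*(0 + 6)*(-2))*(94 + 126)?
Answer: 5280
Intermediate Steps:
(-2*(0 + 6)*(-2))*(94 + 126) = (-2*6*(-2))*220 = -12*(-2)*220 = 24*220 = 5280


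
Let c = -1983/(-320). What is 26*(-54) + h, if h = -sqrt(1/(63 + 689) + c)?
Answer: -1404 - sqrt(21906935)/1880 ≈ -1406.5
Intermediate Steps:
c = 1983/320 (c = -1983*(-1/320) = 1983/320 ≈ 6.1969)
h = -sqrt(21906935)/1880 (h = -sqrt(1/(63 + 689) + 1983/320) = -sqrt(1/752 + 1983/320) = -sqrt(93221/15040) = -sqrt(21906935)/1880 ≈ -2.4896)
26*(-54) + h = 26*(-54) - sqrt(21906935)/1880 = -1404 - sqrt(21906935)/1880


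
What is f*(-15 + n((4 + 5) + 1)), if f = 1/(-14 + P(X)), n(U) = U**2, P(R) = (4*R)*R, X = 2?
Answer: 85/2 ≈ 42.500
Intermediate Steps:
P(R) = 4*R**2
f = 1/2 (f = 1/(-14 + 4*2**2) = 1/(-14 + 4*4) = 1/(-14 + 16) = 1/2 ≈ 0.50000)
f*(-15 + n((4 + 5) + 1)) = (-15 + ((4 + 5) + 1)**2)/2 = (-15 + (9 + 1)**2)/2 = (-15 + 10**2)/2 = (-15 + 100)/2 = (1/2)*85 = 85/2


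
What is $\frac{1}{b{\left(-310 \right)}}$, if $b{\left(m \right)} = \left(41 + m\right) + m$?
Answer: $- \frac{1}{579} \approx -0.0017271$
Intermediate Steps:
$b{\left(m \right)} = 41 + 2 m$
$\frac{1}{b{\left(-310 \right)}} = \frac{1}{41 + 2 \left(-310\right)} = \frac{1}{41 - 620} = \frac{1}{-579} = - \frac{1}{579}$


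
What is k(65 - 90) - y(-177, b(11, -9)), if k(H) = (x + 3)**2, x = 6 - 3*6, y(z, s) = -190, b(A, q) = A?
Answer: 271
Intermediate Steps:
x = -12 (x = 6 - 18 = -12)
k(H) = 81 (k(H) = (-12 + 3)**2 = (-9)**2 = 81)
k(65 - 90) - y(-177, b(11, -9)) = 81 - 1*(-190) = 81 + 190 = 271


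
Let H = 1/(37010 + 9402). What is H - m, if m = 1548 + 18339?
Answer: -922995443/46412 ≈ -19887.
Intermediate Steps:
m = 19887
H = 1/46412 ≈ 2.1546e-5
H - m = 1/46412 - 1*19887 = 1/46412 - 19887 = -922995443/46412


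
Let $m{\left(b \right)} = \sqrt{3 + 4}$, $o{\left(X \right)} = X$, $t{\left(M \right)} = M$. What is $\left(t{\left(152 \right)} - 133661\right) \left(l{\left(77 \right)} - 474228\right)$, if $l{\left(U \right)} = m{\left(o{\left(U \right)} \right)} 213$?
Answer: $63313706052 - 28437417 \sqrt{7} \approx 6.3238 \cdot 10^{10}$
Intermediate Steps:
$m{\left(b \right)} = \sqrt{7}$
$l{\left(U \right)} = 213 \sqrt{7}$ ($l{\left(U \right)} = \sqrt{7} \cdot 213 = 213 \sqrt{7}$)
$\left(t{\left(152 \right)} - 133661\right) \left(l{\left(77 \right)} - 474228\right) = \left(152 - 133661\right) \left(213 \sqrt{7} - 474228\right) = \left(152 - 133661\right) \left(-474228 + 213 \sqrt{7}\right) = - 133509 \left(-474228 + 213 \sqrt{7}\right) = 63313706052 - 28437417 \sqrt{7}$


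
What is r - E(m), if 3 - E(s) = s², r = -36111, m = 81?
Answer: -29553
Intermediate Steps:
E(s) = 3 - s²
r - E(m) = -36111 - (3 - 1*81²) = -36111 - (3 - 1*6561) = -36111 - (3 - 6561) = -36111 - 1*(-6558) = -36111 + 6558 = -29553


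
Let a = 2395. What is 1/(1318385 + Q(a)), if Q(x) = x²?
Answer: 1/7054410 ≈ 1.4176e-7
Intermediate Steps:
1/(1318385 + Q(a)) = 1/(1318385 + 2395²) = 1/(1318385 + 5736025) = 1/7054410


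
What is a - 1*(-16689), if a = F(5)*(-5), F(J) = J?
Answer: 16664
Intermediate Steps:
a = -25 (a = 5*(-5) = -25)
a - 1*(-16689) = -25 - 1*(-16689) = -25 + 16689 = 16664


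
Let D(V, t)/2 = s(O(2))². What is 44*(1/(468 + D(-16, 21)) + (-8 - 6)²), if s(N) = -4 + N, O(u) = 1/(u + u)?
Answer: 34229008/3969 ≈ 8624.1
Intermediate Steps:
O(u) = 1/(2*u)
D(V, t) = 225/8 (D(V, t) = 2*(-4 + (½)/2)² = 2*(-4 + (½)*(½))² = 2*(-4 + ¼)² = 2*(-15/4)² = 2*(225/16) = 225/8)
44*(1/(468 + D(-16, 21)) + (-8 - 6)²) = 44*(1/(468 + 225/8) + (-8 - 6)²) = 44*(1/(3969/8) + (-14)²) = 44*(8/3969 + 196) = 44*(777932/3969) = 34229008/3969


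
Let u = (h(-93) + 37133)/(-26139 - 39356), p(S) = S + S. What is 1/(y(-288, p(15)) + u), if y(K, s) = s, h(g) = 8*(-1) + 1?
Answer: 65495/1927724 ≈ 0.033975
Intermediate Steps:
h(g) = -7 (h(g) = -8 + 1 = -7)
p(S) = 2*S
u = -37126/65495 (u = (-7 + 37133)/(-26139 - 39356) = 37126/(-65495) = 37126*(-1/65495) = -37126/65495 ≈ -0.56685)
1/(y(-288, p(15)) + u) = 1/(2*15 - 37126/65495) = 1/(30 - 37126/65495) = 1/(1927724/65495) = 65495/1927724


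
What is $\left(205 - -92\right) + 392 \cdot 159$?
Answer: $62625$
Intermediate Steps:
$\left(205 - -92\right) + 392 \cdot 159 = \left(205 + 92\right) + 62328 = 297 + 62328 = 62625$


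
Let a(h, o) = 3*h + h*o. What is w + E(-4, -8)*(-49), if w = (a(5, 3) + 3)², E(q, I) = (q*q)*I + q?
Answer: 7557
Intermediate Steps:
E(q, I) = q + I*q² (E(q, I) = q²*I + q = I*q² + q = q + I*q²)
w = 1089 (w = (5*(3 + 3) + 3)² = (5*6 + 3)² = (30 + 3)² = 33² = 1089)
w + E(-4, -8)*(-49) = 1089 - 4*(1 - 8*(-4))*(-49) = 1089 - 4*(1 + 32)*(-49) = 1089 - 4*33*(-49) = 1089 - 132*(-49) = 1089 + 6468 = 7557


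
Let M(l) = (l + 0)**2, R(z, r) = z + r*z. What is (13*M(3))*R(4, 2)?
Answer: 1404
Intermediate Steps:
M(l) = l**2
(13*M(3))*R(4, 2) = (13*3**2)*(4*(1 + 2)) = (13*9)*(4*3) = 117*12 = 1404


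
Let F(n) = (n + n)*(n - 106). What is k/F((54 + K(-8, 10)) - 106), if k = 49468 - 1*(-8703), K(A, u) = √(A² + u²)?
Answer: 24373649/6299200 + 1221591*√41/6299200 ≈ 5.1111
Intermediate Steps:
F(n) = 2*n*(-106 + n) (F(n) = (2*n)*(-106 + n) = 2*n*(-106 + n))
k = 58171 (k = 49468 + 8703 = 58171)
k/F((54 + K(-8, 10)) - 106) = 58171/((2*((54 + √((-8)² + 10²)) - 106)*(-106 + ((54 + √((-8)² + 10²)) - 106)))) = 58171/((2*((54 + √(64 + 100)) - 106)*(-106 + ((54 + √(64 + 100)) - 106)))) = 58171/((2*((54 + √164) - 106)*(-106 + ((54 + √164) - 106)))) = 58171/((2*((54 + 2*√41) - 106)*(-106 + ((54 + 2*√41) - 106)))) = 58171/((2*(-52 + 2*√41)*(-106 + (-52 + 2*√41)))) = 58171/((2*(-52 + 2*√41)*(-158 + 2*√41))) = 58171/((2*(-158 + 2*√41)*(-52 + 2*√41))) = 58171*(1/(2*(-158 + 2*√41)*(-52 + 2*√41))) = 58171/(2*(-158 + 2*√41)*(-52 + 2*√41))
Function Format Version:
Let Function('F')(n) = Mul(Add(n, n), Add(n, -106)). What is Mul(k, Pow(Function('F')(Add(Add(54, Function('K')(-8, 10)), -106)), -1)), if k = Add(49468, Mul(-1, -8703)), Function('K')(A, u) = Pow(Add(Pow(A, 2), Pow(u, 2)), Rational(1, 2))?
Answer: Add(Rational(24373649, 6299200), Mul(Rational(1221591, 6299200), Pow(41, Rational(1, 2)))) ≈ 5.1111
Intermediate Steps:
Function('F')(n) = Mul(2, n, Add(-106, n)) (Function('F')(n) = Mul(Mul(2, n), Add(-106, n)) = Mul(2, n, Add(-106, n)))
k = 58171 (k = Add(49468, 8703) = 58171)
Mul(k, Pow(Function('F')(Add(Add(54, Function('K')(-8, 10)), -106)), -1)) = Mul(58171, Pow(Mul(2, Add(Add(54, Pow(Add(Pow(-8, 2), Pow(10, 2)), Rational(1, 2))), -106), Add(-106, Add(Add(54, Pow(Add(Pow(-8, 2), Pow(10, 2)), Rational(1, 2))), -106))), -1)) = Mul(58171, Pow(Mul(2, Add(Add(54, Pow(Add(64, 100), Rational(1, 2))), -106), Add(-106, Add(Add(54, Pow(Add(64, 100), Rational(1, 2))), -106))), -1)) = Mul(58171, Pow(Mul(2, Add(Add(54, Pow(164, Rational(1, 2))), -106), Add(-106, Add(Add(54, Pow(164, Rational(1, 2))), -106))), -1)) = Mul(58171, Pow(Mul(2, Add(Add(54, Mul(2, Pow(41, Rational(1, 2)))), -106), Add(-106, Add(Add(54, Mul(2, Pow(41, Rational(1, 2)))), -106))), -1)) = Mul(58171, Pow(Mul(2, Add(-52, Mul(2, Pow(41, Rational(1, 2)))), Add(-106, Add(-52, Mul(2, Pow(41, Rational(1, 2)))))), -1)) = Mul(58171, Pow(Mul(2, Add(-52, Mul(2, Pow(41, Rational(1, 2)))), Add(-158, Mul(2, Pow(41, Rational(1, 2))))), -1)) = Mul(58171, Pow(Mul(2, Add(-158, Mul(2, Pow(41, Rational(1, 2)))), Add(-52, Mul(2, Pow(41, Rational(1, 2))))), -1)) = Mul(58171, Mul(Rational(1, 2), Pow(Add(-158, Mul(2, Pow(41, Rational(1, 2)))), -1), Pow(Add(-52, Mul(2, Pow(41, Rational(1, 2)))), -1))) = Mul(Rational(58171, 2), Pow(Add(-158, Mul(2, Pow(41, Rational(1, 2)))), -1), Pow(Add(-52, Mul(2, Pow(41, Rational(1, 2)))), -1))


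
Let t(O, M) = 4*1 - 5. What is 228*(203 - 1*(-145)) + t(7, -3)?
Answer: 79343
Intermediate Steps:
t(O, M) = -1 (t(O, M) = 4 - 5 = -1)
228*(203 - 1*(-145)) + t(7, -3) = 228*(203 - 1*(-145)) - 1 = 228*(203 + 145) - 1 = 228*348 - 1 = 79344 - 1 = 79343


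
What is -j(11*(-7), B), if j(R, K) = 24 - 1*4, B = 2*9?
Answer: -20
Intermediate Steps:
B = 18
j(R, K) = 20 (j(R, K) = 24 - 4 = 20)
-j(11*(-7), B) = -1*20 = -20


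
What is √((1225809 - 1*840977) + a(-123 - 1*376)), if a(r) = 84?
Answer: 2*√96229 ≈ 620.42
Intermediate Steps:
√((1225809 - 1*840977) + a(-123 - 1*376)) = √((1225809 - 1*840977) + 84) = √((1225809 - 840977) + 84) = √(384832 + 84) = √384916 = 2*√96229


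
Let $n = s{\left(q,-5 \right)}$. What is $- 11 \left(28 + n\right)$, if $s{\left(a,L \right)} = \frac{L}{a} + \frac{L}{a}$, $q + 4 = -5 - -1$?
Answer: $- \frac{1287}{4} \approx -321.75$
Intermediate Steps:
$q = -8$ ($q = -4 - 4 = -8$)
$s{\left(a,L \right)} = \frac{2 L}{a}$
$n = \frac{5}{4}$ ($n = 2 \left(-5\right) \frac{1}{-8} = 2 \left(-5\right) \left(- \frac{1}{8}\right) = \frac{5}{4} \approx 1.25$)
$- 11 \left(28 + n\right) = - 11 \left(28 + \frac{5}{4}\right) = \left(-11\right) \frac{117}{4} = - \frac{1287}{4}$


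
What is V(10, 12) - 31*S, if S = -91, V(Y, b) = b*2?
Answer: 2845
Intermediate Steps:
V(Y, b) = 2*b
V(10, 12) - 31*S = 2*12 - 31*(-91) = 24 + 2821 = 2845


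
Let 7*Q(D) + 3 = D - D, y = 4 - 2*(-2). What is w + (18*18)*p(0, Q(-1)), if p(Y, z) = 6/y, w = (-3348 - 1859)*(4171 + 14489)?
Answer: -97162377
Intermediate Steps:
y = 8 (y = 4 + 4 = 8)
w = -97162620 (w = -5207*18660 = -97162620)
Q(D) = -3/7 (Q(D) = -3/7 + (D - D)/7 = -3/7 + (⅐)*0 = -3/7 + 0 = -3/7)
p(Y, z) = ¾ (p(Y, z) = 6/8 = 6*(⅛) = ¾)
w + (18*18)*p(0, Q(-1)) = -97162620 + (18*18)*(¾) = -97162620 + 324*(¾) = -97162620 + 243 = -97162377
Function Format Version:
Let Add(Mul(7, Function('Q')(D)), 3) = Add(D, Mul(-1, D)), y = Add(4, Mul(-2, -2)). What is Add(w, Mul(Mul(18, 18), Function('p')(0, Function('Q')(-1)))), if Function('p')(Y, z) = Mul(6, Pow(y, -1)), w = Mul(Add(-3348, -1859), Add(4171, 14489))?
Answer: -97162377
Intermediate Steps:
y = 8 (y = Add(4, 4) = 8)
w = -97162620 (w = Mul(-5207, 18660) = -97162620)
Function('Q')(D) = Rational(-3, 7) (Function('Q')(D) = Add(Rational(-3, 7), Mul(Rational(1, 7), Add(D, Mul(-1, D)))) = Add(Rational(-3, 7), Mul(Rational(1, 7), 0)) = Add(Rational(-3, 7), 0) = Rational(-3, 7))
Function('p')(Y, z) = Rational(3, 4) (Function('p')(Y, z) = Mul(6, Pow(8, -1)) = Mul(6, Rational(1, 8)) = Rational(3, 4))
Add(w, Mul(Mul(18, 18), Function('p')(0, Function('Q')(-1)))) = Add(-97162620, Mul(Mul(18, 18), Rational(3, 4))) = Add(-97162620, Mul(324, Rational(3, 4))) = Add(-97162620, 243) = -97162377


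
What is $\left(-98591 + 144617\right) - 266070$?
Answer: $-220044$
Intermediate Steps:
$\left(-98591 + 144617\right) - 266070 = 46026 - 266070 = -220044$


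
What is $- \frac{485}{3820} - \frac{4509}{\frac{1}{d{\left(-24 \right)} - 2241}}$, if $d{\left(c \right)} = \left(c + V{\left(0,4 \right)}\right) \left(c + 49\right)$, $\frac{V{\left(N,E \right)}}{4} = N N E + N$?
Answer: $\frac{9786892619}{764} \approx 1.281 \cdot 10^{7}$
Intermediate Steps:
$V{\left(N,E \right)} = 4 N + 4 E N^{2}$ ($V{\left(N,E \right)} = 4 \left(N N E + N\right) = 4 \left(N^{2} E + N\right) = 4 \left(E N^{2} + N\right) = 4 \left(N + E N^{2}\right) = 4 N + 4 E N^{2}$)
$d{\left(c \right)} = c \left(49 + c\right)$ ($d{\left(c \right)} = \left(c + 4 \cdot 0 \left(1 + 4 \cdot 0\right)\right) \left(c + 49\right) = \left(c + 4 \cdot 0 \left(1 + 0\right)\right) \left(49 + c\right) = \left(c + 4 \cdot 0 \cdot 1\right) \left(49 + c\right) = \left(c + 0\right) \left(49 + c\right) = c \left(49 + c\right)$)
$- \frac{485}{3820} - \frac{4509}{\frac{1}{d{\left(-24 \right)} - 2241}} = - \frac{485}{3820} - \frac{4509}{\frac{1}{- 24 \left(49 - 24\right) - 2241}} = \left(-485\right) \frac{1}{3820} - \frac{4509}{\frac{1}{\left(-24\right) 25 - 2241}} = - \frac{97}{764} - \frac{4509}{\frac{1}{-600 - 2241}} = - \frac{97}{764} - \frac{4509}{\frac{1}{-2841}} = - \frac{97}{764} - \frac{4509}{- \frac{1}{2841}} = - \frac{97}{764} - -12810069 = - \frac{97}{764} + 12810069 = \frac{9786892619}{764}$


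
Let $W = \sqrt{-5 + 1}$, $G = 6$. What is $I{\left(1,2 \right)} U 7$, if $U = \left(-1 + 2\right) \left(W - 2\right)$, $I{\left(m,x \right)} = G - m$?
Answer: $-70 + 70 i \approx -70.0 + 70.0 i$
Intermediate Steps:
$W = 2 i$ ($W = \sqrt{-4} = 2 i \approx 2.0 i$)
$I{\left(m,x \right)} = 6 - m$
$U = -2 + 2 i$ ($U = \left(-1 + 2\right) \left(2 i - 2\right) = 1 \left(-2 + 2 i\right) = -2 + 2 i \approx -2.0 + 2.0 i$)
$I{\left(1,2 \right)} U 7 = \left(6 - 1\right) \left(-2 + 2 i\right) 7 = 5 \left(-2 + 2 i\right) 7 = \left(-10 + 10 i\right) 7 = -70 + 70 i$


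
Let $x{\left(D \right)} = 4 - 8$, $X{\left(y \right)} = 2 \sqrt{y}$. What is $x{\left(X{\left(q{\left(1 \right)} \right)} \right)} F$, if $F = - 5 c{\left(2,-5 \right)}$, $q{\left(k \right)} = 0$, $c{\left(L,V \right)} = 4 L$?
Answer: $160$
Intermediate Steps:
$x{\left(D \right)} = -4$ ($x{\left(D \right)} = 4 - 8 = -4$)
$F = -40$ ($F = - 5 \cdot 4 \cdot 2 = \left(-5\right) 8 = -40$)
$x{\left(X{\left(q{\left(1 \right)} \right)} \right)} F = \left(-4\right) \left(-40\right) = 160$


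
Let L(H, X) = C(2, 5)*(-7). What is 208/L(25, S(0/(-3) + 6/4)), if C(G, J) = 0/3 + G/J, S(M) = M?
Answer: -520/7 ≈ -74.286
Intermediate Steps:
C(G, J) = G/J (C(G, J) = 0*(⅓) + G/J = 0 + G/J = G/J)
L(H, X) = -14/5 (L(H, X) = (2/5)*(-7) = (2*(⅕))*(-7) = (⅖)*(-7) = -14/5)
208/L(25, S(0/(-3) + 6/4)) = 208/(-14/5) = 208*(-5/14) = -520/7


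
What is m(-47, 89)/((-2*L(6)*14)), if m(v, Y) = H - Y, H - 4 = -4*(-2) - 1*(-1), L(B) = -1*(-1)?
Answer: 19/7 ≈ 2.7143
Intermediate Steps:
L(B) = 1
H = 13 (H = 4 + (-4*(-2) - 1*(-1)) = 4 + (8 + 1) = 4 + 9 = 13)
m(v, Y) = 13 - Y
m(-47, 89)/((-2*L(6)*14)) = (13 - 1*89)/((-2*1*14)) = (13 - 89)/((-2*14)) = -76/(-28) = -76*(-1/28) = 19/7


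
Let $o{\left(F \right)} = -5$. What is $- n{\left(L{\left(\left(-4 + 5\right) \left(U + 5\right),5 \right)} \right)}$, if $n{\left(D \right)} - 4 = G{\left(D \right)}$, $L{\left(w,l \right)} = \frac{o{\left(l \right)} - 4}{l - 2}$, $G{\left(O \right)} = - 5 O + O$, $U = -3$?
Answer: $-16$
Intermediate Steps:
$G{\left(O \right)} = - 4 O$
$L{\left(w,l \right)} = - \frac{9}{-2 + l}$ ($L{\left(w,l \right)} = \frac{-5 - 4}{l - 2} = - \frac{9}{-2 + l}$)
$n{\left(D \right)} = 4 - 4 D$
$- n{\left(L{\left(\left(-4 + 5\right) \left(U + 5\right),5 \right)} \right)} = - (4 - 4 \left(- \frac{9}{-2 + 5}\right)) = - (4 - 4 \left(- \frac{9}{3}\right)) = - (4 - 4 \left(\left(-9\right) \frac{1}{3}\right)) = - (4 - -12) = - (4 + 12) = \left(-1\right) 16 = -16$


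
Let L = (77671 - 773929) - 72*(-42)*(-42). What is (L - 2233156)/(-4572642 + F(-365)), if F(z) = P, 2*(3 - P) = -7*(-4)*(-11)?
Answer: 3056422/4572485 ≈ 0.66844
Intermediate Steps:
P = 157 (P = 3 - (-7*(-4))*(-11)/2 = 3 - 14*(-11) = 3 - ½*(-308) = 3 + 154 = 157)
F(z) = 157
L = -823266 (L = -696258 + 3024*(-42) = -696258 - 127008 = -823266)
(L - 2233156)/(-4572642 + F(-365)) = (-823266 - 2233156)/(-4572642 + 157) = -3056422/(-4572485) = -3056422*(-1/4572485) = 3056422/4572485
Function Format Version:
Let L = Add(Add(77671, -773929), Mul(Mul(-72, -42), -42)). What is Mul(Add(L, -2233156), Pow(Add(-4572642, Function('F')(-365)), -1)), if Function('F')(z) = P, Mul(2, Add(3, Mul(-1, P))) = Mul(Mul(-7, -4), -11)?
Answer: Rational(3056422, 4572485) ≈ 0.66844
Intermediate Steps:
P = 157 (P = Add(3, Mul(Rational(-1, 2), Mul(Mul(-7, -4), -11))) = Add(3, Mul(Rational(-1, 2), Mul(28, -11))) = Add(3, Mul(Rational(-1, 2), -308)) = Add(3, 154) = 157)
Function('F')(z) = 157
L = -823266 (L = Add(-696258, Mul(3024, -42)) = Add(-696258, -127008) = -823266)
Mul(Add(L, -2233156), Pow(Add(-4572642, Function('F')(-365)), -1)) = Mul(Add(-823266, -2233156), Pow(Add(-4572642, 157), -1)) = Mul(-3056422, Pow(-4572485, -1)) = Mul(-3056422, Rational(-1, 4572485)) = Rational(3056422, 4572485)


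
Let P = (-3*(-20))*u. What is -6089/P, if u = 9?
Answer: -6089/540 ≈ -11.276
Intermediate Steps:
P = 540 (P = -3*(-20)*9 = 60*9 = 540)
-6089/P = -6089/540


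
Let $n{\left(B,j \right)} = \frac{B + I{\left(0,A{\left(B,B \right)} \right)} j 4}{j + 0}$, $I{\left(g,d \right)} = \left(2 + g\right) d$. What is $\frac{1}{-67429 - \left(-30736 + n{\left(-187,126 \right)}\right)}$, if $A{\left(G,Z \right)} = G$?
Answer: $- \frac{126}{4434635} \approx -2.8413 \cdot 10^{-5}$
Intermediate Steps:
$I{\left(g,d \right)} = d \left(2 + g\right)$
$n{\left(B,j \right)} = \frac{B + 8 B j}{j}$ ($n{\left(B,j \right)} = \frac{B + B \left(2 + 0\right) j 4}{j + 0} = \frac{B + B 2 j 4}{j} = \frac{B + 2 B j 4}{j} = \frac{B + 8 B j}{j}$)
$\frac{1}{-67429 - \left(-30736 + n{\left(-187,126 \right)}\right)} = \frac{1}{-67429 - \left(-30736 - 1496 - \frac{187}{126}\right)} = \frac{1}{-67429 + \left(30736 - \left(-1496 - \frac{187}{126}\right)\right)} = \frac{1}{-67429 + \left(30736 - - \frac{188683}{126}\right)} = \frac{1}{-67429 + \left(30736 + \frac{188683}{126}\right)} = \frac{1}{-67429 + \frac{4061419}{126}} = \frac{1}{- \frac{4434635}{126}} = - \frac{126}{4434635}$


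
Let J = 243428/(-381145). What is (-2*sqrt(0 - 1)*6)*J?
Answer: 2921136*I/381145 ≈ 7.6641*I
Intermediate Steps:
J = -243428/381145 (J = 243428*(-1/381145) = -243428/381145 ≈ -0.63868)
(-2*sqrt(0 - 1)*6)*J = (-2*sqrt(0 - 1)*6)*(-243428/381145) = (-2*I*6)*(-243428/381145) = -12*I*(-243428/381145) = 2921136*I/381145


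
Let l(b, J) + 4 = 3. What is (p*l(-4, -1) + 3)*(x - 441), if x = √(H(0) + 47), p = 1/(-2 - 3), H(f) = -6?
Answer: -7056/5 + 16*√41/5 ≈ -1390.7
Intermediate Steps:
l(b, J) = -1 (l(b, J) = -4 + 3 = -1)
p = -⅕ (p = 1/(-5) = -⅕ ≈ -0.20000)
x = √41 (x = √(-6 + 47) = √41 ≈ 6.4031)
(p*l(-4, -1) + 3)*(x - 441) = (-⅕*(-1) + 3)*(√41 - 441) = (⅕ + 3)*(-441 + √41) = 16*(-441 + √41)/5 = -7056/5 + 16*√41/5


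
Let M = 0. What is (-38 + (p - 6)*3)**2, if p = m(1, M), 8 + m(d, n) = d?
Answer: 5929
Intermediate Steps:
m(d, n) = -8 + d
p = -7 (p = -8 + 1 = -7)
(-38 + (p - 6)*3)**2 = (-38 + (-7 - 6)*3)**2 = (-38 - 13*3)**2 = (-38 - 39)**2 = (-77)**2 = 5929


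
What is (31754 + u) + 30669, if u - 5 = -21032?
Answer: 41396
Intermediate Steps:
u = -21027 (u = 5 - 21032 = -21027)
(31754 + u) + 30669 = (31754 - 21027) + 30669 = 10727 + 30669 = 41396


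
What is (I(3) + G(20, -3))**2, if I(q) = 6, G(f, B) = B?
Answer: 9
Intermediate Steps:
(I(3) + G(20, -3))**2 = (6 - 3)**2 = 3**2 = 9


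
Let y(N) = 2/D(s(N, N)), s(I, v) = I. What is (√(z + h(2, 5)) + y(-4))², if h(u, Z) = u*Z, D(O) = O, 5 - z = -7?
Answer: 89/4 - √22 ≈ 17.560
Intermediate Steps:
z = 12 (z = 5 - 1*(-7) = 5 + 7 = 12)
y(N) = 2/N
h(u, Z) = Z*u
(√(z + h(2, 5)) + y(-4))² = (√(12 + 5*2) + 2/(-4))² = (√(12 + 10) + 2*(-¼))² = (√22 - ½)² = (-½ + √22)²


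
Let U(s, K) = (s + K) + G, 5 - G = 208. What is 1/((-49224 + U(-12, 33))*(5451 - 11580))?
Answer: 1/302809374 ≈ 3.3024e-9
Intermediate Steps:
G = -203 (G = 5 - 1*208 = 5 - 208 = -203)
U(s, K) = -203 + K + s (U(s, K) = (s + K) - 203 = (K + s) - 203 = -203 + K + s)
1/((-49224 + U(-12, 33))*(5451 - 11580)) = 1/((-49224 + (-203 + 33 - 12))*(5451 - 11580)) = 1/((-49224 - 182)*(-6129)) = 1/(-49406*(-6129)) = 1/302809374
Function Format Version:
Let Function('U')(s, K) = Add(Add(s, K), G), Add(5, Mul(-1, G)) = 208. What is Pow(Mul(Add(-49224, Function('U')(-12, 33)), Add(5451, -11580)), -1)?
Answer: Rational(1, 302809374) ≈ 3.3024e-9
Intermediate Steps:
G = -203 (G = Add(5, Mul(-1, 208)) = Add(5, -208) = -203)
Function('U')(s, K) = Add(-203, K, s) (Function('U')(s, K) = Add(Add(s, K), -203) = Add(Add(K, s), -203) = Add(-203, K, s))
Pow(Mul(Add(-49224, Function('U')(-12, 33)), Add(5451, -11580)), -1) = Pow(Mul(Add(-49224, Add(-203, 33, -12)), Add(5451, -11580)), -1) = Pow(Mul(Add(-49224, -182), -6129), -1) = Pow(Mul(-49406, -6129), -1) = Pow(302809374, -1) = Rational(1, 302809374)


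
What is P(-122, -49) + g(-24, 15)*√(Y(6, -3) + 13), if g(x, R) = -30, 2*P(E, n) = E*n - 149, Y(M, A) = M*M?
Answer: 5409/2 ≈ 2704.5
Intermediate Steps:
Y(M, A) = M²
P(E, n) = -149/2 + E*n/2 (P(E, n) = (E*n - 149)/2 = (-149 + E*n)/2 = -149/2 + E*n/2)
P(-122, -49) + g(-24, 15)*√(Y(6, -3) + 13) = (-149/2 + (½)*(-122)*(-49)) - 30*√(6² + 13) = (-149/2 + 2989) - 30*√(36 + 13) = 5829/2 - 30*√49 = 5829/2 - 30*7 = 5829/2 - 210 = 5409/2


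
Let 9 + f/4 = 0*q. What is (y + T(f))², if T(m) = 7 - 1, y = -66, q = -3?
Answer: 3600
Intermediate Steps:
f = -36 (f = -36 + 4*(0*(-3)) = -36 + 4*0 = -36 + 0 = -36)
T(m) = 6
(y + T(f))² = (-66 + 6)² = (-60)² = 3600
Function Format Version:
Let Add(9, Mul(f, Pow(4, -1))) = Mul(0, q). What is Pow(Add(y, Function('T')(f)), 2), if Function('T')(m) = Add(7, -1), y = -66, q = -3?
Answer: 3600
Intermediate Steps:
f = -36 (f = Add(-36, Mul(4, Mul(0, -3))) = Add(-36, Mul(4, 0)) = Add(-36, 0) = -36)
Function('T')(m) = 6
Pow(Add(y, Function('T')(f)), 2) = Pow(Add(-66, 6), 2) = Pow(-60, 2) = 3600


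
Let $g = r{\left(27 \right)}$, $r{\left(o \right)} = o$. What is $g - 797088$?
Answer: $-797061$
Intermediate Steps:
$g = 27$
$g - 797088 = 27 - 797088 = -797061$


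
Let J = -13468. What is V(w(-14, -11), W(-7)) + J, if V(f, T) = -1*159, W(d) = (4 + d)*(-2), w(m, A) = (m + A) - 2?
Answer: -13627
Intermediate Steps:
w(m, A) = -2 + A + m (w(m, A) = (A + m) - 2 = -2 + A + m)
W(d) = -8 - 2*d
V(f, T) = -159
V(w(-14, -11), W(-7)) + J = -159 - 13468 = -13627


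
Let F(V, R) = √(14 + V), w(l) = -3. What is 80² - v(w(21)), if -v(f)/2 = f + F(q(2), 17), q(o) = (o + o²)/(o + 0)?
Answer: 6394 + 2*√17 ≈ 6402.3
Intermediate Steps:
q(o) = (o + o²)/o
v(f) = -2*f - 2*√17 (v(f) = -2*(f + √(14 + (1 + 2))) = -2*(f + √(14 + 3)) = -2*(f + √17) = -2*f - 2*√17)
80² - v(w(21)) = 80² - (-2*(-3) - 2*√17) = 6400 - (6 - 2*√17) = 6400 + (-6 + 2*√17) = 6394 + 2*√17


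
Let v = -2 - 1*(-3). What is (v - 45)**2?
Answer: 1936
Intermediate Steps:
v = 1 (v = -2 + 3 = 1)
(v - 45)**2 = (1 - 45)**2 = (-44)**2 = 1936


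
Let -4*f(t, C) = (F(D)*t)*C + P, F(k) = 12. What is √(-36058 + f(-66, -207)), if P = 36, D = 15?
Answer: I*√77053 ≈ 277.58*I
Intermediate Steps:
f(t, C) = -9 - 3*C*t (f(t, C) = -((12*t)*C + 36)/4 = -(12*C*t + 36)/4 = -(36 + 12*C*t)/4 = -9 - 3*C*t)
√(-36058 + f(-66, -207)) = √(-36058 + (-9 - 3*(-207)*(-66))) = √(-36058 + (-9 - 40986)) = √(-36058 - 40995) = √(-77053) = I*√77053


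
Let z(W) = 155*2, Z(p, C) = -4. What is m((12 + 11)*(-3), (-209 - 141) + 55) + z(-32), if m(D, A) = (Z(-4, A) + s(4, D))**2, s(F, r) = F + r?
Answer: 5071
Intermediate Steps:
m(D, A) = D**2 (m(D, A) = (-4 + (4 + D))**2 = D**2)
z(W) = 310
m((12 + 11)*(-3), (-209 - 141) + 55) + z(-32) = ((12 + 11)*(-3))**2 + 310 = (23*(-3))**2 + 310 = (-69)**2 + 310 = 4761 + 310 = 5071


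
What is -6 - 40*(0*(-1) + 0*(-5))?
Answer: -6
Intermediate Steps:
-6 - 40*(0*(-1) + 0*(-5)) = -6 - 40*(0 + 0) = -6 - 40*0 = -6 + 0 = -6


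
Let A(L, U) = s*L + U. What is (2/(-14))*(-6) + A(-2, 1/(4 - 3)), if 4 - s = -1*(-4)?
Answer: 13/7 ≈ 1.8571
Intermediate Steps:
s = 0 (s = 4 - (-1)*(-4) = 4 - 1*4 = 4 - 4 = 0)
A(L, U) = U (A(L, U) = 0*L + U = 0 + U = U)
(2/(-14))*(-6) + A(-2, 1/(4 - 3)) = (2/(-14))*(-6) + 1/(4 - 3) = (2*(-1/14))*(-6) + 1/1 = -⅐*(-6) + 1 = 6/7 + 1 = 13/7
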